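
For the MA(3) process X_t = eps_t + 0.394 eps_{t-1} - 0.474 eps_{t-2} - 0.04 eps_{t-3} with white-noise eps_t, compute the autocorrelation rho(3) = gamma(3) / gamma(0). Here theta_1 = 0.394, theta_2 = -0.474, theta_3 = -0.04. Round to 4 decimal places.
\rho(3) = -0.0290

For an MA(q) process with theta_0 = 1, the autocovariance is
  gamma(k) = sigma^2 * sum_{i=0..q-k} theta_i * theta_{i+k},
and rho(k) = gamma(k) / gamma(0). Sigma^2 cancels.
  numerator   = (1)*(-0.04) = -0.04.
  denominator = (1)^2 + (0.394)^2 + (-0.474)^2 + (-0.04)^2 = 1.381512.
  rho(3) = -0.04 / 1.381512 = -0.0290.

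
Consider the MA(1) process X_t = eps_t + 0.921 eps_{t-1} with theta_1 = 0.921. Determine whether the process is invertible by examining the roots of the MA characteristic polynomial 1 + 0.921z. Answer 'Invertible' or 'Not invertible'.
\text{Invertible}

The MA(q) characteristic polynomial is P(z) = 1 + 0.921z.
Invertibility requires all roots to lie outside the unit circle, i.e. |z| > 1 for every root.
This is linear in z: 1 + (0.921) z = 0  =>  z = -1/(0.921) = -1.085776,  |z| = 1.085776.
Moduli of all roots: 1.0858.
All moduli strictly greater than 1? Yes.
Verdict: Invertible.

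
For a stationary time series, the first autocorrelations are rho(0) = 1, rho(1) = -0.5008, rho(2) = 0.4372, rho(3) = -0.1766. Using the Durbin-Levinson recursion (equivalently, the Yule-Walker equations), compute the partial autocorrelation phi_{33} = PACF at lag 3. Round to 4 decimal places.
\phi_{33} = 0.1600

The PACF at lag k is phi_{kk}, the last component of the solution
to the Yule-Walker system G_k phi = r_k where
  (G_k)_{ij} = rho(|i - j|), (r_k)_i = rho(i), i,j = 1..k.
Equivalently, Durbin-Levinson gives phi_{kk} iteratively:
  phi_{11} = rho(1)
  phi_{kk} = [rho(k) - sum_{j=1..k-1} phi_{k-1,j} rho(k-j)]
            / [1 - sum_{j=1..k-1} phi_{k-1,j} rho(j)],
  phi_{k,j} = phi_{k-1,j} - phi_{kk} phi_{k-1,k-j},  j = 1..k-1.
Step k = 1:
  phi_11 = rho(1) = -0.5008.
Step k = 2:
  phi_22 = [rho(2) - phi_11 rho(1)] / [1 - phi_11 rho(1)] = [0.4372 - (-0.5008)(-0.5008)] / [1 - (-0.5008)(-0.5008)]
         = 0.18639936 / 0.74919936 = 0.248798.
  Update: phi_21 = phi_11 - phi_22 phi_11 = -0.5008 - (0.248798)(-0.5008) = -0.376202.
Step k = 3:
  phi_33 = [rho(3) - phi_21 rho(2) - phi_22 rho(1)] / [1 - phi_21 rho(1) - phi_22 rho(2)]
    numerator   = -0.1766 - (-0.376202)(0.4372) - (0.248798)(-0.5008) = 0.11247356
    denominator = 1 - (-0.376202)(-0.5008) - (0.248798)(0.4372) = 0.70282356
  phi_33 = 0.11247356 / 0.70282356 = 0.16.
Therefore phi_{33} = 0.1600.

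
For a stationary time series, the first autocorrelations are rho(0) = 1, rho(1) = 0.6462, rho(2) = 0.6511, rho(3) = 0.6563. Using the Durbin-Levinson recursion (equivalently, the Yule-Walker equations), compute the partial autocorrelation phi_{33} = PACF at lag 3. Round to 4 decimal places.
\phi_{33} = 0.2970

The PACF at lag k is phi_{kk}, the last component of the solution
to the Yule-Walker system G_k phi = r_k where
  (G_k)_{ij} = rho(|i - j|), (r_k)_i = rho(i), i,j = 1..k.
Equivalently, Durbin-Levinson gives phi_{kk} iteratively:
  phi_{11} = rho(1)
  phi_{kk} = [rho(k) - sum_{j=1..k-1} phi_{k-1,j} rho(k-j)]
            / [1 - sum_{j=1..k-1} phi_{k-1,j} rho(j)],
  phi_{k,j} = phi_{k-1,j} - phi_{kk} phi_{k-1,k-j},  j = 1..k-1.
Step k = 1:
  phi_11 = rho(1) = 0.6462.
Step k = 2:
  phi_22 = [rho(2) - phi_11 rho(1)] / [1 - phi_11 rho(1)] = [0.6511 - (0.6462)(0.6462)] / [1 - (0.6462)(0.6462)]
         = 0.23352556 / 0.58242556 = 0.400953.
  Update: phi_21 = phi_11 - phi_22 phi_11 = 0.6462 - (0.400953)(0.6462) = 0.387104.
Step k = 3:
  phi_33 = [rho(3) - phi_21 rho(2) - phi_22 rho(1)] / [1 - phi_21 rho(1) - phi_22 rho(2)]
    numerator   = 0.6563 - (0.387104)(0.6511) - (0.400953)(0.6462) = 0.14516054
    denominator = 1 - (0.387104)(0.6462) - (0.400953)(0.6511) = 0.48879267
  phi_33 = 0.14516054 / 0.48879267 = 0.297.
Therefore phi_{33} = 0.2970.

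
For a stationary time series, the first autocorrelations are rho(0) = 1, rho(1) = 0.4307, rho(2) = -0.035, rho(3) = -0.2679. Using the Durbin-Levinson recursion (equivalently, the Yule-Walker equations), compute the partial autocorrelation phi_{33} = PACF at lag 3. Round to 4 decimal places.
\phi_{33} = -0.1751

The PACF at lag k is phi_{kk}, the last component of the solution
to the Yule-Walker system G_k phi = r_k where
  (G_k)_{ij} = rho(|i - j|), (r_k)_i = rho(i), i,j = 1..k.
Equivalently, Durbin-Levinson gives phi_{kk} iteratively:
  phi_{11} = rho(1)
  phi_{kk} = [rho(k) - sum_{j=1..k-1} phi_{k-1,j} rho(k-j)]
            / [1 - sum_{j=1..k-1} phi_{k-1,j} rho(j)],
  phi_{k,j} = phi_{k-1,j} - phi_{kk} phi_{k-1,k-j},  j = 1..k-1.
Step k = 1:
  phi_11 = rho(1) = 0.4307.
Step k = 2:
  phi_22 = [rho(2) - phi_11 rho(1)] / [1 - phi_11 rho(1)] = [-0.035 - (0.4307)(0.4307)] / [1 - (0.4307)(0.4307)]
         = -0.22050249 / 0.81449751 = -0.270722.
  Update: phi_21 = phi_11 - phi_22 phi_11 = 0.4307 - (-0.270722)(0.4307) = 0.5473.
Step k = 3:
  phi_33 = [rho(3) - phi_21 rho(2) - phi_22 rho(1)] / [1 - phi_21 rho(1) - phi_22 rho(2)]
    numerator   = -0.2679 - (0.5473)(-0.035) - (-0.270722)(0.4307) = -0.13214448
    denominator = 1 - (0.5473)(0.4307) - (-0.270722)(-0.035) = 0.75480261
  phi_33 = -0.13214448 / 0.75480261 = -0.1751.
Therefore phi_{33} = -0.1751.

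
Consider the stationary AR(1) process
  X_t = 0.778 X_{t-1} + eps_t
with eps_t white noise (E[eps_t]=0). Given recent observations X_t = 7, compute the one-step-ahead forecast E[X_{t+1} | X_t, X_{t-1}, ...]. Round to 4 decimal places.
E[X_{t+1} \mid \mathcal F_t] = 5.4460

For an AR(p) model X_t = c + sum_i phi_i X_{t-i} + eps_t, the
one-step-ahead conditional mean is
  E[X_{t+1} | X_t, ...] = c + sum_i phi_i X_{t+1-i}.
Substitute known values:
  E[X_{t+1} | ...] = (0.778) * (7)
                   = 5.4460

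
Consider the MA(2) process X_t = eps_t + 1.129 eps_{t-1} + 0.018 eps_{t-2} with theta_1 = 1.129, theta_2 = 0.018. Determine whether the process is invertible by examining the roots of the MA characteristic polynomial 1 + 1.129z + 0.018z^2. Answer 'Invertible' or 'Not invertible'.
\text{Not invertible}

The MA(q) characteristic polynomial is P(z) = 1 + 1.129z + 0.018z^2.
Invertibility requires all roots to lie outside the unit circle, i.e. |z| > 1 for every root.
Set 1 + (1.129) z + (0.018) z^2 = 0, i.e. a z^2 + b z + c = 0 with a = 0.018, b = 1.129, c = 1.
Discriminant D = b^2 - 4ac = (1.129)^2 - 4*(0.018)*1 = 1.274641 - (0.072) = 1.202641.
D >= 0, so the roots are real: z = (-b +/- sqrt(D)) / (2a) = (-1.129 +/- 1.09665) / (0.036).
  z_1 = (-1.129 + 1.09665) / (0.036) = -0.8986,   |z_1| = 0.8986.
  z_2 = (-1.129 - 1.09665) / (0.036) = -61.8236,   |z_2| = 61.8236.
Moduli of all roots: 0.8986, 61.8236.
All moduli strictly greater than 1? No.
Verdict: Not invertible.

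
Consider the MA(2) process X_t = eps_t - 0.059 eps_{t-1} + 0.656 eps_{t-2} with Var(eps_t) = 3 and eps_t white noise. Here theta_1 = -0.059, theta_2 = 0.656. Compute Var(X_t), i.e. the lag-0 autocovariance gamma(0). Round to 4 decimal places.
\gamma(0) = 4.3015

For an MA(q) process X_t = eps_t + sum_i theta_i eps_{t-i} with
Var(eps_t) = sigma^2, the variance is
  gamma(0) = sigma^2 * (1 + sum_i theta_i^2).
  sum_i theta_i^2 = (-0.059)^2 + (0.656)^2 = 0.003481 + 0.430336 = 0.433817.
  gamma(0) = 3 * (1 + 0.433817) = 3 * 1.433817 = 4.301451, which rounds to 4.3015.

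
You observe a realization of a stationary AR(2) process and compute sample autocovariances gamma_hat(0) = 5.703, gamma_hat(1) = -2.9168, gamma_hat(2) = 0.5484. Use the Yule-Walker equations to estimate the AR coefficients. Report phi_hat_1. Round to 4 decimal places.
\hat\phi_{1} = -0.6260

The Yule-Walker equations for an AR(p) process read, in matrix form,
  Gamma_p phi = r_p,   with   (Gamma_p)_{ij} = gamma(|i - j|),
                       (r_p)_i = gamma(i),   i,j = 1..p.
Substitute the sample gammas (Toeplitz matrix and right-hand side of size 2):
  Gamma_p = [[5.703, -2.9168], [-2.9168, 5.703]]
  r_p     = [-2.9168, 0.5484]
Written out:
  5.703 phi_1 - 2.9168 phi_2 = -2.9168
  -2.9168 phi_1 + 5.703 phi_2 = 0.5484
Solve by Cramer's rule:
  det = gamma(0)^2 - gamma(1)^2 = (5.703)^2 - (-2.9168)^2 = 32.524209 - 8.50772224 = 24.01648676
  phi_hat_1 = [gamma(1) gamma(0) - gamma(1) gamma(2)] / det = [(-2.9168)(5.703) - (-2.9168)(0.5484)] / 24.01648676 = -15.03493728 / 24.01648676 = -0.626
  phi_hat_2 = [gamma(0) gamma(2) - gamma(1)^2] / det = [(5.703)(0.5484) - (-2.9168)^2] / 24.01648676 = -5.38019704 / 24.01648676 = -0.224
So phi_hat = [-0.6260, -0.2240].
Therefore phi_hat_1 = -0.6260.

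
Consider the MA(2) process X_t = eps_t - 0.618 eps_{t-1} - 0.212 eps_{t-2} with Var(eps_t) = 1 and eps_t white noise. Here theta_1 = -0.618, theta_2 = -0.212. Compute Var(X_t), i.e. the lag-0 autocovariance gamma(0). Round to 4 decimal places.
\gamma(0) = 1.4269

For an MA(q) process X_t = eps_t + sum_i theta_i eps_{t-i} with
Var(eps_t) = sigma^2, the variance is
  gamma(0) = sigma^2 * (1 + sum_i theta_i^2).
  sum_i theta_i^2 = (-0.618)^2 + (-0.212)^2 = 0.381924 + 0.044944 = 0.426868.
  gamma(0) = 1 * (1 + 0.426868) = 1 * 1.426868 = 1.426868, which rounds to 1.4269.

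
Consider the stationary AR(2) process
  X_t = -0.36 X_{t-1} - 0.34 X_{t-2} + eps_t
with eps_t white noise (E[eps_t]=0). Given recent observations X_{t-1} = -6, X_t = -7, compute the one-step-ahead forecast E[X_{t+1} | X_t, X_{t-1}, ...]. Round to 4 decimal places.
E[X_{t+1} \mid \mathcal F_t] = 4.5600

For an AR(p) model X_t = c + sum_i phi_i X_{t-i} + eps_t, the
one-step-ahead conditional mean is
  E[X_{t+1} | X_t, ...] = c + sum_i phi_i X_{t+1-i}.
Substitute known values:
  E[X_{t+1} | ...] = (-0.36) * (-7) + (-0.34) * (-6)
                   = 4.5600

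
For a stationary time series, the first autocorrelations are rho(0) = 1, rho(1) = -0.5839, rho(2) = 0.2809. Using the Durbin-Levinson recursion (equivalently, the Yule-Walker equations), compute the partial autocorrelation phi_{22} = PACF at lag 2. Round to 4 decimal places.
\phi_{22} = -0.0911

The PACF at lag k is phi_{kk}, the last component of the solution
to the Yule-Walker system G_k phi = r_k where
  (G_k)_{ij} = rho(|i - j|), (r_k)_i = rho(i), i,j = 1..k.
Equivalently, Durbin-Levinson gives phi_{kk} iteratively:
  phi_{11} = rho(1)
  phi_{kk} = [rho(k) - sum_{j=1..k-1} phi_{k-1,j} rho(k-j)]
            / [1 - sum_{j=1..k-1} phi_{k-1,j} rho(j)],
  phi_{k,j} = phi_{k-1,j} - phi_{kk} phi_{k-1,k-j},  j = 1..k-1.
Step k = 1:
  phi_11 = rho(1) = -0.5839.
Step k = 2:
  phi_22 = [rho(2) - phi_11 rho(1)] / [1 - phi_11 rho(1)] = [0.2809 - (-0.5839)(-0.5839)] / [1 - (-0.5839)(-0.5839)]
         = -0.06003921 / 0.65906079 = -0.0911.
Therefore phi_{22} = -0.0911.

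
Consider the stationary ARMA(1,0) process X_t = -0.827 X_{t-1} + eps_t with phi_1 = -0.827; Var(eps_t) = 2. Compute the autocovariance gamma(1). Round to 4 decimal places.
\gamma(1) = -5.2330

Multiply the model equation by X_{t-k} and take expectations. With theta_0 = psi_0 = 1 and psi_j the MA(infinity) weights, this gives
  gamma(k) - sum_i phi_i gamma(k-i) = c_k,
  c_k = sigma^2 * sum_{j=k..q} theta_j psi_{j-k}   (c_k = 0 for k > q),
using gamma(-m) = gamma(m).
Pure AR (q = 0): c_0 = sigma^2 = 2, c_k = 0 for k >= 1.
Equations for k = 0 and k = 1 (AR order 1):
  gamma(0) = phi_1 gamma(1) + c_0
  gamma(1) = phi_1 gamma(0) + c_1
Substituting the second into the first: gamma(0) (1 - phi_1^2) = c_0 + phi_1 c_1, so
  gamma(0) = c_0 / (1 - phi_1^2) = 2 / (1 - (-0.827)^2) = 2 / 0.316071 = 6.327692.
  gamma(1) = phi_1 gamma(0) = (-0.827)(6.327692) = -5.233001.
Therefore gamma(1) = -5.2330 (to 4 decimal places).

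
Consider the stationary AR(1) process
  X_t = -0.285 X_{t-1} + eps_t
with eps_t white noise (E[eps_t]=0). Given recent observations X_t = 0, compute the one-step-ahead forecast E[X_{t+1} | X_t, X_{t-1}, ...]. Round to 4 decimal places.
E[X_{t+1} \mid \mathcal F_t] = 0.0000

For an AR(p) model X_t = c + sum_i phi_i X_{t-i} + eps_t, the
one-step-ahead conditional mean is
  E[X_{t+1} | X_t, ...] = c + sum_i phi_i X_{t+1-i}.
Substitute known values:
  E[X_{t+1} | ...] = (-0.285) * (0)
                   = 0.0000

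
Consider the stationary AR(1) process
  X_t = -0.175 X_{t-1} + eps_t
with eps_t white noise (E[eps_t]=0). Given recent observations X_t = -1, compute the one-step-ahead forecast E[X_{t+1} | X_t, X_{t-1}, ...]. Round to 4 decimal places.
E[X_{t+1} \mid \mathcal F_t] = 0.1750

For an AR(p) model X_t = c + sum_i phi_i X_{t-i} + eps_t, the
one-step-ahead conditional mean is
  E[X_{t+1} | X_t, ...] = c + sum_i phi_i X_{t+1-i}.
Substitute known values:
  E[X_{t+1} | ...] = (-0.175) * (-1)
                   = 0.1750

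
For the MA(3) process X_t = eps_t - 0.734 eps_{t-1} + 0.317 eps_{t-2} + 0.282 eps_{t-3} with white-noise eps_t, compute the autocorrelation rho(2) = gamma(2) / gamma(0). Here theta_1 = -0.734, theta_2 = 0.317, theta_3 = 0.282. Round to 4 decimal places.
\rho(2) = 0.0640

For an MA(q) process with theta_0 = 1, the autocovariance is
  gamma(k) = sigma^2 * sum_{i=0..q-k} theta_i * theta_{i+k},
and rho(k) = gamma(k) / gamma(0). Sigma^2 cancels.
  numerator   = (1)*(0.317) + (-0.734)*(0.282) = 0.110012.
  denominator = (1)^2 + (-0.734)^2 + (0.317)^2 + (0.282)^2 = 1.718769.
  rho(2) = 0.110012 / 1.718769 = 0.0640.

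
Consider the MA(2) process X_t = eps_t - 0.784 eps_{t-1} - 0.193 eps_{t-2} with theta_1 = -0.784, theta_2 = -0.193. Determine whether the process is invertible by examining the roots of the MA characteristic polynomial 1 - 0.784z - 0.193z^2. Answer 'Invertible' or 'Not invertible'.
\text{Invertible}

The MA(q) characteristic polynomial is P(z) = 1 - 0.784z - 0.193z^2.
Invertibility requires all roots to lie outside the unit circle, i.e. |z| > 1 for every root.
Set 1 + (-0.784) z + (-0.193) z^2 = 0, i.e. a z^2 + b z + c = 0 with a = -0.193, b = -0.784, c = 1.
Discriminant D = b^2 - 4ac = (-0.784)^2 - 4*(-0.193)*1 = 0.614656 - (-0.772) = 1.386656.
D >= 0, so the roots are real: z = (-b +/- sqrt(D)) / (2a) = (0.784 +/- 1.177564) / (-0.386).
  z_1 = (0.784 + 1.177564) / (-0.386) = -5.0818,   |z_1| = 5.0818.
  z_2 = (0.784 - 1.177564) / (-0.386) = 1.0196,   |z_2| = 1.0196.
Moduli of all roots: 5.0818, 1.0196.
All moduli strictly greater than 1? Yes.
Verdict: Invertible.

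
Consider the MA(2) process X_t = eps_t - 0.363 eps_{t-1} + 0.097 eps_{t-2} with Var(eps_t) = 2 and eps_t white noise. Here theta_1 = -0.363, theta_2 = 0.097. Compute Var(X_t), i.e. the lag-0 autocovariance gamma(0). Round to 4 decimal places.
\gamma(0) = 2.2824

For an MA(q) process X_t = eps_t + sum_i theta_i eps_{t-i} with
Var(eps_t) = sigma^2, the variance is
  gamma(0) = sigma^2 * (1 + sum_i theta_i^2).
  sum_i theta_i^2 = (-0.363)^2 + (0.097)^2 = 0.131769 + 0.009409 = 0.141178.
  gamma(0) = 2 * (1 + 0.141178) = 2 * 1.141178 = 2.282356, which rounds to 2.2824.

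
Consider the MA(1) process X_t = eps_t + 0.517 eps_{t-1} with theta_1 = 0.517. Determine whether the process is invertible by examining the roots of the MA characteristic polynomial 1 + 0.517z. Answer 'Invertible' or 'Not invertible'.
\text{Invertible}

The MA(q) characteristic polynomial is P(z) = 1 + 0.517z.
Invertibility requires all roots to lie outside the unit circle, i.e. |z| > 1 for every root.
This is linear in z: 1 + (0.517) z = 0  =>  z = -1/(0.517) = -1.934236,  |z| = 1.934236.
Moduli of all roots: 1.9342.
All moduli strictly greater than 1? Yes.
Verdict: Invertible.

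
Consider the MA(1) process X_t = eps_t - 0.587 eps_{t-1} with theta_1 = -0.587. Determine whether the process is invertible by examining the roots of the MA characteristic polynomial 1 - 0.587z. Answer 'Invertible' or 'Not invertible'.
\text{Invertible}

The MA(q) characteristic polynomial is P(z) = 1 - 0.587z.
Invertibility requires all roots to lie outside the unit circle, i.e. |z| > 1 for every root.
This is linear in z: 1 + (-0.587) z = 0  =>  z = -1/(-0.587) = 1.703578,  |z| = 1.703578.
Moduli of all roots: 1.7036.
All moduli strictly greater than 1? Yes.
Verdict: Invertible.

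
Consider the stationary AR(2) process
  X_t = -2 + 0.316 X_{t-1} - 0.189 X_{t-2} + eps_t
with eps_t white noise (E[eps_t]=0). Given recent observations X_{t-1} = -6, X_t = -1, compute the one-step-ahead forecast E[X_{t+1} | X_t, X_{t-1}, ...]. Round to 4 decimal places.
E[X_{t+1} \mid \mathcal F_t] = -1.1820

For an AR(p) model X_t = c + sum_i phi_i X_{t-i} + eps_t, the
one-step-ahead conditional mean is
  E[X_{t+1} | X_t, ...] = c + sum_i phi_i X_{t+1-i}.
Substitute known values:
  E[X_{t+1} | ...] = -2 + (0.316) * (-1) + (-0.189) * (-6)
                   = -1.1820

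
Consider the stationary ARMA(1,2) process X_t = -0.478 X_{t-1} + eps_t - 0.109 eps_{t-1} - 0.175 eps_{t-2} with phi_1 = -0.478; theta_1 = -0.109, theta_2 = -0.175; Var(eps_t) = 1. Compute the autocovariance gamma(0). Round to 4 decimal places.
\gamma(0) = 1.3590

Multiply the model equation by X_{t-k} and take expectations. With theta_0 = psi_0 = 1 and psi_j the MA(infinity) weights, this gives
  gamma(k) - sum_i phi_i gamma(k-i) = c_k,
  c_k = sigma^2 * sum_{j=k..q} theta_j psi_{j-k}   (c_k = 0 for k > q),
using gamma(-m) = gamma(m).
psi-weights needed (psi_j = theta_j + sum_i phi_i psi_{j-i}):
  psi_1 = theta_1 + phi_1 = -0.109 + (-0.478) = -0.587
  psi_2 = theta_2 + phi_1 psi_1 = -0.175 + (-0.478)(-0.587) = 0.105586
Right-hand sides:
  c_0 = sigma^2 (1 + theta_1 psi_1 + theta_2 psi_2) = 1 * (1 + (-0.109)(-0.587) + (-0.175)(0.105586)) = 1 * 1.045505 = 1.045505
  c_1 = sigma^2 (theta_1 + theta_2 psi_1) = 1 * (-0.109 + (-0.175)(-0.587)) = -0.006275
  c_2 = sigma^2 theta_2 = 1 * (-0.175) = -0.175
Equations for k = 0 and k = 1 (AR order 1):
  gamma(0) = phi_1 gamma(1) + c_0
  gamma(1) = phi_1 gamma(0) + c_1
Substituting the second into the first: gamma(0) (1 - phi_1^2) = c_0 + phi_1 c_1, so
  gamma(0) = (c_0 + phi_1 c_1) / (1 - phi_1^2) = (1.045505 + (-0.478)(-0.006275)) / (1 - (-0.478)^2) = 1.048505 / 0.771516 = 1.359019.
Therefore gamma(0) = 1.3590 (to 4 decimal places).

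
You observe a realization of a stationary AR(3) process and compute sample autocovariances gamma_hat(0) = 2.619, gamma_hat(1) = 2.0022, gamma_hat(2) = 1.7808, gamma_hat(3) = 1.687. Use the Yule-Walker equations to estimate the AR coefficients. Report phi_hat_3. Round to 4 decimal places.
\hat\phi_{3} = 0.1730

The Yule-Walker equations for an AR(p) process read, in matrix form,
  Gamma_p phi = r_p,   with   (Gamma_p)_{ij} = gamma(|i - j|),
                       (r_p)_i = gamma(i),   i,j = 1..p.
Substitute the sample gammas (Toeplitz matrix and right-hand side of size 3):
  Gamma_p = [[2.619, 2.0022, 1.7808], [2.0022, 2.619, 2.0022], [1.7808, 2.0022, 2.619]]
  r_p     = [2.0022, 1.7808, 1.687]
Written out (R1..R3):
  (R1) 2.619 phi_1 + 2.0022 phi_2 + 1.7808 phi_3 = 2.0022
  (R2) 2.0022 phi_1 + 2.619 phi_2 + 2.0022 phi_3 = 1.7808
  (R3) 1.7808 phi_1 + 2.0022 phi_2 + 2.619 phi_3 = 1.687
Gaussian elimination:
  R2 <- R2 - (2.0022/2.619) R1 = R2 - (0.76449) R1:  1.088338 phi_2 + 0.640796 phi_3 = 0.250138
  R3 <- R3 - (1.7808/2.619) R1 = R3 - (0.679954) R1:  0.640796 phi_2 + 1.408138 phi_3 = 0.325596
  R3 <- R3 - (0.640796/1.088338) R2 = R3 - (0.588784) R2:  1.030847 phi_3 = 0.178319
Back-substitution:
  phi_hat_3 = 0.178319 / 1.030847 = 0.172983
  phi_hat_2 = (0.250138 - (0.640796)(0.172983)) / 1.088338 = 0.127985
  phi_hat_1 = (2.0022 - (2.0022)(0.127985) - (1.7808)(0.172983)) / 2.619 = 0.549027
So phi_hat = [0.5490, 0.1280, 0.1730].
Therefore phi_hat_3 = 0.1730.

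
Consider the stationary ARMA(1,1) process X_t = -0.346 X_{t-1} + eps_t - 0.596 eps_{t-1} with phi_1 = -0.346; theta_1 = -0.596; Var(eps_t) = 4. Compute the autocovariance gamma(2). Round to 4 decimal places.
\gamma(2) = 1.7864

Multiply the model equation by X_{t-k} and take expectations. With theta_0 = psi_0 = 1 and psi_j the MA(infinity) weights, this gives
  gamma(k) - sum_i phi_i gamma(k-i) = c_k,
  c_k = sigma^2 * sum_{j=k..q} theta_j psi_{j-k}   (c_k = 0 for k > q),
using gamma(-m) = gamma(m).
psi-weights needed (psi_j = theta_j + sum_i phi_i psi_{j-i}):
  psi_1 = theta_1 + phi_1 = -0.596 + (-0.346) = -0.942
Right-hand sides:
  c_0 = sigma^2 (1 + theta_1 psi_1) = 4 * (1 + (-0.596)(-0.942)) = 4 * 1.561432 = 6.245728
  c_1 = sigma^2 theta_1 = 4 * (-0.596) = -2.384
  c_2 = 0
Equations for k = 0 and k = 1 (AR order 1):
  gamma(0) = phi_1 gamma(1) + c_0
  gamma(1) = phi_1 gamma(0) + c_1
Substituting the second into the first: gamma(0) (1 - phi_1^2) = c_0 + phi_1 c_1, so
  gamma(0) = (c_0 + phi_1 c_1) / (1 - phi_1^2) = (6.245728 + (-0.346)(-2.384)) / (1 - (-0.346)^2) = 7.070592 / 0.880284 = 8.032171.
  gamma(1) = phi_1 gamma(0) + c_1 = (-0.346)(8.032171) + (-2.384) = -5.163131.
For k = 2 (> q): gamma(2) = phi_1 gamma(1) = (-0.346)(-5.163131) = 1.786443.
Therefore gamma(2) = 1.7864 (to 4 decimal places).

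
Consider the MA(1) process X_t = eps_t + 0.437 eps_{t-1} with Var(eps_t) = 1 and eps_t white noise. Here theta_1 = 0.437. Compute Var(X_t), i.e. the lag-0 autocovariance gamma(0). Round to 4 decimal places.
\gamma(0) = 1.1910

For an MA(q) process X_t = eps_t + sum_i theta_i eps_{t-i} with
Var(eps_t) = sigma^2, the variance is
  gamma(0) = sigma^2 * (1 + sum_i theta_i^2).
  sum_i theta_i^2 = (0.437)^2 = 0.190969.
  gamma(0) = 1 * (1 + 0.190969) = 1 * 1.190969 = 1.190969, which rounds to 1.1910.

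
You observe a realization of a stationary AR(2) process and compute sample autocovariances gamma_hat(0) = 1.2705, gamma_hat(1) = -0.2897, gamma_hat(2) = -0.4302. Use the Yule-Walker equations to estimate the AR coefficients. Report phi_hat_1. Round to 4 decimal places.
\hat\phi_{1} = -0.3220

The Yule-Walker equations for an AR(p) process read, in matrix form,
  Gamma_p phi = r_p,   with   (Gamma_p)_{ij} = gamma(|i - j|),
                       (r_p)_i = gamma(i),   i,j = 1..p.
Substitute the sample gammas (Toeplitz matrix and right-hand side of size 2):
  Gamma_p = [[1.2705, -0.2897], [-0.2897, 1.2705]]
  r_p     = [-0.2897, -0.4302]
Written out:
  1.2705 phi_1 - 0.2897 phi_2 = -0.2897
  -0.2897 phi_1 + 1.2705 phi_2 = -0.4302
Solve by Cramer's rule:
  det = gamma(0)^2 - gamma(1)^2 = (1.2705)^2 - (-0.2897)^2 = 1.61417025 - 0.08392609 = 1.53024416
  phi_hat_1 = [gamma(1) gamma(0) - gamma(1) gamma(2)] / det = [(-0.2897)(1.2705) - (-0.2897)(-0.4302)] / 1.53024416 = -0.49269279 / 1.53024416 = -0.322
  phi_hat_2 = [gamma(0) gamma(2) - gamma(1)^2] / det = [(1.2705)(-0.4302) - (-0.2897)^2] / 1.53024416 = -0.63049519 / 1.53024416 = -0.412
So phi_hat = [-0.3220, -0.4120].
Therefore phi_hat_1 = -0.3220.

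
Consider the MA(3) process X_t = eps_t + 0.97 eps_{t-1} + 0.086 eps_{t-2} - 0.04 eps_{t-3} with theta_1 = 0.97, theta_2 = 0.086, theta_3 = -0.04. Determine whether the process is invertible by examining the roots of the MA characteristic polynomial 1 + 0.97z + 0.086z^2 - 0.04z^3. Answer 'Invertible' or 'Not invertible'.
\text{Invertible}

The MA(q) characteristic polynomial is P(z) = 1 + 0.97z + 0.086z^2 - 0.04z^3.
Invertibility requires all roots to lie outside the unit circle, i.e. |z| > 1 for every root.
Degree 3: look for a simple real root z0 first, then factor out (1 - z/z0) and solve the remaining quadratic.
Testing z0 = -1.25: P(-1.25) = 1 + (0.97)(-1.25) + (0.086)(-1.25)^2 + (-0.04)(-1.25)^3
  = 1 + (-1.2125) + (0.134375) + (0.078125) = 0.  So z_0 = -1.25 is a root, |z_0| = 1.25.
Divide out the factor (1 + 0.8 z) = (1 - z/z0) (since 1/z0 = -0.8):
  P(z) = (1 + 0.8 z)(1 + (0.17) z + (-0.05) z^2)
  [check: z-coef 0.17 - (-0.8) = 0.97; z^2-coef -0.05 - (-0.8)(0.17) = 0.086; z^3-coef -(-0.8)(-0.05) = -0.04.]
Remaining roots from the quadratic factor 1 + (0.17) z + (-0.05) z^2:
  Set 1 + (0.17) z + (-0.05) z^2 = 0, i.e. a z^2 + b z + c = 0 with a = -0.05, b = 0.17, c = 1.
  Discriminant D = b^2 - 4ac = (0.17)^2 - 4*(-0.05)*1 = 0.0289 - (-0.2) = 0.2289.
  D >= 0, so the roots are real: z = (-b +/- sqrt(D)) / (2a) = (-0.17 +/- 0.478435) / (-0.1).
    z_1 = (-0.17 + 0.478435) / (-0.1) = -3.0843,   |z_1| = 3.0843.
    z_2 = (-0.17 - 0.478435) / (-0.1) = 6.4843,   |z_2| = 6.4843.
Moduli of all roots: 1.2500, 3.0843, 6.4843.
All moduli strictly greater than 1? Yes.
Verdict: Invertible.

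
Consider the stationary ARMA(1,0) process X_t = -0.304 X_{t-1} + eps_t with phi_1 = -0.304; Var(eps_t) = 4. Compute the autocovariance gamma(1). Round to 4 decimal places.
\gamma(1) = -1.3398

Multiply the model equation by X_{t-k} and take expectations. With theta_0 = psi_0 = 1 and psi_j the MA(infinity) weights, this gives
  gamma(k) - sum_i phi_i gamma(k-i) = c_k,
  c_k = sigma^2 * sum_{j=k..q} theta_j psi_{j-k}   (c_k = 0 for k > q),
using gamma(-m) = gamma(m).
Pure AR (q = 0): c_0 = sigma^2 = 4, c_k = 0 for k >= 1.
Equations for k = 0 and k = 1 (AR order 1):
  gamma(0) = phi_1 gamma(1) + c_0
  gamma(1) = phi_1 gamma(0) + c_1
Substituting the second into the first: gamma(0) (1 - phi_1^2) = c_0 + phi_1 c_1, so
  gamma(0) = c_0 / (1 - phi_1^2) = 4 / (1 - (-0.304)^2) = 4 / 0.907584 = 4.407306.
  gamma(1) = phi_1 gamma(0) = (-0.304)(4.407306) = -1.339821.
Therefore gamma(1) = -1.3398 (to 4 decimal places).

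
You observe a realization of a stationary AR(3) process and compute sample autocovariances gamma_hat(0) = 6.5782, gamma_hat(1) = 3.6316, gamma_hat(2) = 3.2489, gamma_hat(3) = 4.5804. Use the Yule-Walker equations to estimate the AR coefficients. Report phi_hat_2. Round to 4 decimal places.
\hat\phi_{2} = 0.0550

The Yule-Walker equations for an AR(p) process read, in matrix form,
  Gamma_p phi = r_p,   with   (Gamma_p)_{ij} = gamma(|i - j|),
                       (r_p)_i = gamma(i),   i,j = 1..p.
Substitute the sample gammas (Toeplitz matrix and right-hand side of size 3):
  Gamma_p = [[6.5782, 3.6316, 3.2489], [3.6316, 6.5782, 3.6316], [3.2489, 3.6316, 6.5782]]
  r_p     = [3.6316, 3.2489, 4.5804]
Written out (R1..R3):
  (R1) 6.5782 phi_1 + 3.6316 phi_2 + 3.2489 phi_3 = 3.6316
  (R2) 3.6316 phi_1 + 6.5782 phi_2 + 3.6316 phi_3 = 3.2489
  (R3) 3.2489 phi_1 + 3.6316 phi_2 + 6.5782 phi_3 = 4.5804
Gaussian elimination:
  R2 <- R2 - (3.6316/6.5782) R1 = R2 - (0.552066) R1:  4.573317 phi_2 + 1.837993 phi_3 = 1.244017
  R3 <- R3 - (3.2489/6.5782) R1 = R3 - (0.493889) R1:  1.837993 phi_2 + 4.973604 phi_3 = 2.786793
  R3 <- R3 - (1.837993/4.573317) R2 = R3 - (0.401895) R2:  4.234924 phi_3 = 2.286829
Back-substitution:
  phi_hat_3 = 2.286829 / 4.234924 = 0.539993
  phi_hat_2 = (1.244017 - (1.837993)(0.539993)) / 4.573317 = 0.054996
  phi_hat_1 = (3.6316 - (3.6316)(0.054996) - (3.2489)(0.539993)) / 6.5782 = 0.255008
So phi_hat = [0.2550, 0.0550, 0.5400].
Therefore phi_hat_2 = 0.0550.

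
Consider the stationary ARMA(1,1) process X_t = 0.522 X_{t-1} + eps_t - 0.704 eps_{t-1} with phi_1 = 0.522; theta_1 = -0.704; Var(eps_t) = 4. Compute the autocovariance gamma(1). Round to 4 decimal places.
\gamma(1) = -0.6329

Multiply the model equation by X_{t-k} and take expectations. With theta_0 = psi_0 = 1 and psi_j the MA(infinity) weights, this gives
  gamma(k) - sum_i phi_i gamma(k-i) = c_k,
  c_k = sigma^2 * sum_{j=k..q} theta_j psi_{j-k}   (c_k = 0 for k > q),
using gamma(-m) = gamma(m).
psi-weights needed (psi_j = theta_j + sum_i phi_i psi_{j-i}):
  psi_1 = theta_1 + phi_1 = -0.704 + (0.522) = -0.182
Right-hand sides:
  c_0 = sigma^2 (1 + theta_1 psi_1) = 4 * (1 + (-0.704)(-0.182)) = 4 * 1.128128 = 4.512512
  c_1 = sigma^2 theta_1 = 4 * (-0.704) = -2.816
  c_2 = 0
Equations for k = 0 and k = 1 (AR order 1):
  gamma(0) = phi_1 gamma(1) + c_0
  gamma(1) = phi_1 gamma(0) + c_1
Substituting the second into the first: gamma(0) (1 - phi_1^2) = c_0 + phi_1 c_1, so
  gamma(0) = (c_0 + phi_1 c_1) / (1 - phi_1^2) = (4.512512 + (0.522)(-2.816)) / (1 - (0.522)^2) = 3.04256 / 0.727516 = 4.182121.
  gamma(1) = phi_1 gamma(0) + c_1 = (0.522)(4.182121) + (-2.816) = -0.632933.
Therefore gamma(1) = -0.6329 (to 4 decimal places).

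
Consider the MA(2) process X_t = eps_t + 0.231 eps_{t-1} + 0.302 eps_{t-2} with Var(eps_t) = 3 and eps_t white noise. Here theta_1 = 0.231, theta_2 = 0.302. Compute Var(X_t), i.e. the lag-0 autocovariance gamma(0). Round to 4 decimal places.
\gamma(0) = 3.4337

For an MA(q) process X_t = eps_t + sum_i theta_i eps_{t-i} with
Var(eps_t) = sigma^2, the variance is
  gamma(0) = sigma^2 * (1 + sum_i theta_i^2).
  sum_i theta_i^2 = (0.231)^2 + (0.302)^2 = 0.053361 + 0.091204 = 0.144565.
  gamma(0) = 3 * (1 + 0.144565) = 3 * 1.144565 = 3.433695, which rounds to 3.4337.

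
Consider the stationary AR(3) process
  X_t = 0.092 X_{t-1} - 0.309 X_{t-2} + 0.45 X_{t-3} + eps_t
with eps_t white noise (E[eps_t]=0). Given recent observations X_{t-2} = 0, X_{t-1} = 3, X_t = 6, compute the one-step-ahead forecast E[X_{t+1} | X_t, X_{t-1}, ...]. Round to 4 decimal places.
E[X_{t+1} \mid \mathcal F_t] = -0.3750

For an AR(p) model X_t = c + sum_i phi_i X_{t-i} + eps_t, the
one-step-ahead conditional mean is
  E[X_{t+1} | X_t, ...] = c + sum_i phi_i X_{t+1-i}.
Substitute known values:
  E[X_{t+1} | ...] = (0.092) * (6) + (-0.309) * (3) + (0.45) * (0)
                   = -0.3750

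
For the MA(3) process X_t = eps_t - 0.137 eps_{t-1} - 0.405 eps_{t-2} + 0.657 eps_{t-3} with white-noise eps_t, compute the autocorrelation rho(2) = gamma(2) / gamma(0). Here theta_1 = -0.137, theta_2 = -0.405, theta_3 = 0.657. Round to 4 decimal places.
\rho(2) = -0.3066

For an MA(q) process with theta_0 = 1, the autocovariance is
  gamma(k) = sigma^2 * sum_{i=0..q-k} theta_i * theta_{i+k},
and rho(k) = gamma(k) / gamma(0). Sigma^2 cancels.
  numerator   = (1)*(-0.405) + (-0.137)*(0.657) = -0.495009.
  denominator = (1)^2 + (-0.137)^2 + (-0.405)^2 + (0.657)^2 = 1.614443.
  rho(2) = -0.495009 / 1.614443 = -0.3066.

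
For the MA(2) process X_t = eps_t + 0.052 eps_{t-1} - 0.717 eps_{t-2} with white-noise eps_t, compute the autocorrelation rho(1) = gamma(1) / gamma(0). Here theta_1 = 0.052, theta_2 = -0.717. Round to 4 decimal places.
\rho(1) = 0.0097

For an MA(q) process with theta_0 = 1, the autocovariance is
  gamma(k) = sigma^2 * sum_{i=0..q-k} theta_i * theta_{i+k},
and rho(k) = gamma(k) / gamma(0). Sigma^2 cancels.
  numerator   = (1)*(0.052) + (0.052)*(-0.717) = 0.014716.
  denominator = (1)^2 + (0.052)^2 + (-0.717)^2 = 1.516793.
  rho(1) = 0.014716 / 1.516793 = 0.0097.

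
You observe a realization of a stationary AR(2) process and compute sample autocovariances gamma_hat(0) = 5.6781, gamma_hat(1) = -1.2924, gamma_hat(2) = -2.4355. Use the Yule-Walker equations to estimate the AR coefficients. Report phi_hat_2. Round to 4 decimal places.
\hat\phi_{2} = -0.5070

The Yule-Walker equations for an AR(p) process read, in matrix form,
  Gamma_p phi = r_p,   with   (Gamma_p)_{ij} = gamma(|i - j|),
                       (r_p)_i = gamma(i),   i,j = 1..p.
Substitute the sample gammas (Toeplitz matrix and right-hand side of size 2):
  Gamma_p = [[5.6781, -1.2924], [-1.2924, 5.6781]]
  r_p     = [-1.2924, -2.4355]
Written out:
  5.6781 phi_1 - 1.2924 phi_2 = -1.2924
  -1.2924 phi_1 + 5.6781 phi_2 = -2.4355
Solve by Cramer's rule:
  det = gamma(0)^2 - gamma(1)^2 = (5.6781)^2 - (-1.2924)^2 = 32.24081961 - 1.67029776 = 30.57052185
  phi_hat_1 = [gamma(1) gamma(0) - gamma(1) gamma(2)] / det = [(-1.2924)(5.6781) - (-1.2924)(-2.4355)] / 30.57052185 = -10.48601664 / 30.57052185 = -0.343
  phi_hat_2 = [gamma(0) gamma(2) - gamma(1)^2] / det = [(5.6781)(-2.4355) - (-1.2924)^2] / 30.57052185 = -15.49931031 / 30.57052185 = -0.507
So phi_hat = [-0.3430, -0.5070].
Therefore phi_hat_2 = -0.5070.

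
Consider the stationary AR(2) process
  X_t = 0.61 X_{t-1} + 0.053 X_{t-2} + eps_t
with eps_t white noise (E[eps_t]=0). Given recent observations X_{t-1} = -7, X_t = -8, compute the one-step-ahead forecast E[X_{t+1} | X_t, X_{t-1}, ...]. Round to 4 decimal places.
E[X_{t+1} \mid \mathcal F_t] = -5.2510

For an AR(p) model X_t = c + sum_i phi_i X_{t-i} + eps_t, the
one-step-ahead conditional mean is
  E[X_{t+1} | X_t, ...] = c + sum_i phi_i X_{t+1-i}.
Substitute known values:
  E[X_{t+1} | ...] = (0.61) * (-8) + (0.053) * (-7)
                   = -5.2510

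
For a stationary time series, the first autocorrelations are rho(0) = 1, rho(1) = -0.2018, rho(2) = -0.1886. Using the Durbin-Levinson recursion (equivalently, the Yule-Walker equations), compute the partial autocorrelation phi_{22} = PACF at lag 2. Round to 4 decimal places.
\phi_{22} = -0.2391

The PACF at lag k is phi_{kk}, the last component of the solution
to the Yule-Walker system G_k phi = r_k where
  (G_k)_{ij} = rho(|i - j|), (r_k)_i = rho(i), i,j = 1..k.
Equivalently, Durbin-Levinson gives phi_{kk} iteratively:
  phi_{11} = rho(1)
  phi_{kk} = [rho(k) - sum_{j=1..k-1} phi_{k-1,j} rho(k-j)]
            / [1 - sum_{j=1..k-1} phi_{k-1,j} rho(j)],
  phi_{k,j} = phi_{k-1,j} - phi_{kk} phi_{k-1,k-j},  j = 1..k-1.
Step k = 1:
  phi_11 = rho(1) = -0.2018.
Step k = 2:
  phi_22 = [rho(2) - phi_11 rho(1)] / [1 - phi_11 rho(1)] = [-0.1886 - (-0.2018)(-0.2018)] / [1 - (-0.2018)(-0.2018)]
         = -0.22932324 / 0.95927676 = -0.2391.
Therefore phi_{22} = -0.2391.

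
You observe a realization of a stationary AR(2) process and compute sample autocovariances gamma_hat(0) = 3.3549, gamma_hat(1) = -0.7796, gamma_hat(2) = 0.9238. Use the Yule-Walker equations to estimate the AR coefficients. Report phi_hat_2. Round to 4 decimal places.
\hat\phi_{2} = 0.2340

The Yule-Walker equations for an AR(p) process read, in matrix form,
  Gamma_p phi = r_p,   with   (Gamma_p)_{ij} = gamma(|i - j|),
                       (r_p)_i = gamma(i),   i,j = 1..p.
Substitute the sample gammas (Toeplitz matrix and right-hand side of size 2):
  Gamma_p = [[3.3549, -0.7796], [-0.7796, 3.3549]]
  r_p     = [-0.7796, 0.9238]
Written out:
  3.3549 phi_1 - 0.7796 phi_2 = -0.7796
  -0.7796 phi_1 + 3.3549 phi_2 = 0.9238
Solve by Cramer's rule:
  det = gamma(0)^2 - gamma(1)^2 = (3.3549)^2 - (-0.7796)^2 = 11.25535401 - 0.60777616 = 10.64757785
  phi_hat_1 = [gamma(1) gamma(0) - gamma(1) gamma(2)] / det = [(-0.7796)(3.3549) - (-0.7796)(0.9238)] / 10.64757785 = -1.89528556 / 10.64757785 = -0.178
  phi_hat_2 = [gamma(0) gamma(2) - gamma(1)^2] / det = [(3.3549)(0.9238) - (-0.7796)^2] / 10.64757785 = 2.49148046 / 10.64757785 = 0.234
So phi_hat = [-0.1780, 0.2340].
Therefore phi_hat_2 = 0.2340.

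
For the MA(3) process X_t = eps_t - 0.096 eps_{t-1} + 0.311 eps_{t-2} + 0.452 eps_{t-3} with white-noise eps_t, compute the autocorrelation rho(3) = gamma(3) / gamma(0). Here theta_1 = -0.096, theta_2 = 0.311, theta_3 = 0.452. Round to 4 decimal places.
\rho(3) = 0.3450

For an MA(q) process with theta_0 = 1, the autocovariance is
  gamma(k) = sigma^2 * sum_{i=0..q-k} theta_i * theta_{i+k},
and rho(k) = gamma(k) / gamma(0). Sigma^2 cancels.
  numerator   = (1)*(0.452) = 0.452.
  denominator = (1)^2 + (-0.096)^2 + (0.311)^2 + (0.452)^2 = 1.310241.
  rho(3) = 0.452 / 1.310241 = 0.3450.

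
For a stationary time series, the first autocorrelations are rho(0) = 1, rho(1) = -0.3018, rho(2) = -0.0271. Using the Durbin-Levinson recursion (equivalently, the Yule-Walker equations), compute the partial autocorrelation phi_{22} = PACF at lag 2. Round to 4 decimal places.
\phi_{22} = -0.1300

The PACF at lag k is phi_{kk}, the last component of the solution
to the Yule-Walker system G_k phi = r_k where
  (G_k)_{ij} = rho(|i - j|), (r_k)_i = rho(i), i,j = 1..k.
Equivalently, Durbin-Levinson gives phi_{kk} iteratively:
  phi_{11} = rho(1)
  phi_{kk} = [rho(k) - sum_{j=1..k-1} phi_{k-1,j} rho(k-j)]
            / [1 - sum_{j=1..k-1} phi_{k-1,j} rho(j)],
  phi_{k,j} = phi_{k-1,j} - phi_{kk} phi_{k-1,k-j},  j = 1..k-1.
Step k = 1:
  phi_11 = rho(1) = -0.3018.
Step k = 2:
  phi_22 = [rho(2) - phi_11 rho(1)] / [1 - phi_11 rho(1)] = [-0.0271 - (-0.3018)(-0.3018)] / [1 - (-0.3018)(-0.3018)]
         = -0.11818324 / 0.90891676 = -0.13.
Therefore phi_{22} = -0.1300.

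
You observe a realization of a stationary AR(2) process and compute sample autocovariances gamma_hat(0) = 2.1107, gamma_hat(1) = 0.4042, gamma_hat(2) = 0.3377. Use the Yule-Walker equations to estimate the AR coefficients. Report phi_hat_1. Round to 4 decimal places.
\hat\phi_{1} = 0.1670

The Yule-Walker equations for an AR(p) process read, in matrix form,
  Gamma_p phi = r_p,   with   (Gamma_p)_{ij} = gamma(|i - j|),
                       (r_p)_i = gamma(i),   i,j = 1..p.
Substitute the sample gammas (Toeplitz matrix and right-hand side of size 2):
  Gamma_p = [[2.1107, 0.4042], [0.4042, 2.1107]]
  r_p     = [0.4042, 0.3377]
Written out:
  2.1107 phi_1 + 0.4042 phi_2 = 0.4042
  0.4042 phi_1 + 2.1107 phi_2 = 0.3377
Solve by Cramer's rule:
  det = gamma(0)^2 - gamma(1)^2 = (2.1107)^2 - (0.4042)^2 = 4.45505449 - 0.16337764 = 4.29167685
  phi_hat_1 = [gamma(1) gamma(0) - gamma(1) gamma(2)] / det = [(0.4042)(2.1107) - (0.4042)(0.3377)] / 4.29167685 = 0.7166466 / 4.29167685 = 0.167
  phi_hat_2 = [gamma(0) gamma(2) - gamma(1)^2] / det = [(2.1107)(0.3377) - (0.4042)^2] / 4.29167685 = 0.54940575 / 4.29167685 = 0.128
So phi_hat = [0.1670, 0.1280].
Therefore phi_hat_1 = 0.1670.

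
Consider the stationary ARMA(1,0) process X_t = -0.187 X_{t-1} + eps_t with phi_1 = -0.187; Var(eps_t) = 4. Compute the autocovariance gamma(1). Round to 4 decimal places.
\gamma(1) = -0.7751

Multiply the model equation by X_{t-k} and take expectations. With theta_0 = psi_0 = 1 and psi_j the MA(infinity) weights, this gives
  gamma(k) - sum_i phi_i gamma(k-i) = c_k,
  c_k = sigma^2 * sum_{j=k..q} theta_j psi_{j-k}   (c_k = 0 for k > q),
using gamma(-m) = gamma(m).
Pure AR (q = 0): c_0 = sigma^2 = 4, c_k = 0 for k >= 1.
Equations for k = 0 and k = 1 (AR order 1):
  gamma(0) = phi_1 gamma(1) + c_0
  gamma(1) = phi_1 gamma(0) + c_1
Substituting the second into the first: gamma(0) (1 - phi_1^2) = c_0 + phi_1 c_1, so
  gamma(0) = c_0 / (1 - phi_1^2) = 4 / (1 - (-0.187)^2) = 4 / 0.965031 = 4.144945.
  gamma(1) = phi_1 gamma(0) = (-0.187)(4.144945) = -0.775105.
Therefore gamma(1) = -0.7751 (to 4 decimal places).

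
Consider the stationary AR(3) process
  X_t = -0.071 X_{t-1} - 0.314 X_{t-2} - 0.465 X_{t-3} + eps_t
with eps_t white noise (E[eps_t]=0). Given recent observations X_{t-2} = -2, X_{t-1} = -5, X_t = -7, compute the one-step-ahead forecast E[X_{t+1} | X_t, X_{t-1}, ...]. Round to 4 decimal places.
E[X_{t+1} \mid \mathcal F_t] = 2.9970

For an AR(p) model X_t = c + sum_i phi_i X_{t-i} + eps_t, the
one-step-ahead conditional mean is
  E[X_{t+1} | X_t, ...] = c + sum_i phi_i X_{t+1-i}.
Substitute known values:
  E[X_{t+1} | ...] = (-0.071) * (-7) + (-0.314) * (-5) + (-0.465) * (-2)
                   = 2.9970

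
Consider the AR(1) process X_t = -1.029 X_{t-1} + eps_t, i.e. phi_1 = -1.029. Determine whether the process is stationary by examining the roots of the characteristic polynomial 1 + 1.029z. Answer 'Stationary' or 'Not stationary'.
\text{Not stationary}

The AR(p) characteristic polynomial is P(z) = 1 + 1.029z.
Stationarity requires all roots to lie outside the unit circle, i.e. |z| > 1 for every root.
This is linear in z: 1 + (1.029) z = 0  =>  z = -1/(1.029) = -0.971817,  |z| = 0.971817.
Moduli of all roots: 0.9718.
All moduli strictly greater than 1? No.
Verdict: Not stationary.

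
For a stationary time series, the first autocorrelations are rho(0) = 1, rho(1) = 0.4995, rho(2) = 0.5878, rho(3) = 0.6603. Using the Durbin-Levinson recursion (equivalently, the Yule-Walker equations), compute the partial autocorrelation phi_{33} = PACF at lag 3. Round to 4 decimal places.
\phi_{33} = 0.4580

The PACF at lag k is phi_{kk}, the last component of the solution
to the Yule-Walker system G_k phi = r_k where
  (G_k)_{ij} = rho(|i - j|), (r_k)_i = rho(i), i,j = 1..k.
Equivalently, Durbin-Levinson gives phi_{kk} iteratively:
  phi_{11} = rho(1)
  phi_{kk} = [rho(k) - sum_{j=1..k-1} phi_{k-1,j} rho(k-j)]
            / [1 - sum_{j=1..k-1} phi_{k-1,j} rho(j)],
  phi_{k,j} = phi_{k-1,j} - phi_{kk} phi_{k-1,k-j},  j = 1..k-1.
Step k = 1:
  phi_11 = rho(1) = 0.4995.
Step k = 2:
  phi_22 = [rho(2) - phi_11 rho(1)] / [1 - phi_11 rho(1)] = [0.5878 - (0.4995)(0.4995)] / [1 - (0.4995)(0.4995)]
         = 0.33829975 / 0.75049975 = 0.450766.
  Update: phi_21 = phi_11 - phi_22 phi_11 = 0.4995 - (0.450766)(0.4995) = 0.274342.
Step k = 3:
  phi_33 = [rho(3) - phi_21 rho(2) - phi_22 rho(1)] / [1 - phi_21 rho(1) - phi_22 rho(2)]
    numerator   = 0.6603 - (0.274342)(0.5878) - (0.450766)(0.4995) = 0.27388394
    denominator = 1 - (0.274342)(0.4995) - (0.450766)(0.5878) = 0.59800573
  phi_33 = 0.27388394 / 0.59800573 = 0.458.
Therefore phi_{33} = 0.4580.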